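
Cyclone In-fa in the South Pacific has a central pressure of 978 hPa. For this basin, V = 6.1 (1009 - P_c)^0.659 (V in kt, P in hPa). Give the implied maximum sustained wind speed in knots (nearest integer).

ΔP = 1009 − 978 = 31 hPa.
31^0.659 ≈ 9.612.
V ≈ 6.1 × 9.612 ≈ 58.6 kt.

59 kt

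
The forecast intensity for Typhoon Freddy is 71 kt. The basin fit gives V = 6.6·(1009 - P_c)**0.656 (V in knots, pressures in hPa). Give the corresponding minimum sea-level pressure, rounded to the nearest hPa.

ΔP = (V / 6.6)^(1/0.656) = (71/6.6)^1.524.
71/6.6 = 10.758; 10.758^1.524 ≈ 37.39 hPa.
P_c = 1009 − 37.39 = 971.61 ≈ 972 hPa.

972 hPa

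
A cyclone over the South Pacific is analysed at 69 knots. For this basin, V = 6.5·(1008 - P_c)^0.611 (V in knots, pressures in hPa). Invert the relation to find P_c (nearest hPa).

ΔP = (V / 6.5)^(1/0.611) = (69/6.5)^1.637.
69/6.5 = 10.615; 10.615^1.637 ≈ 47.76 hPa.
P_c = 1008 − 47.76 = 960.24 ≈ 960 hPa.

960 hPa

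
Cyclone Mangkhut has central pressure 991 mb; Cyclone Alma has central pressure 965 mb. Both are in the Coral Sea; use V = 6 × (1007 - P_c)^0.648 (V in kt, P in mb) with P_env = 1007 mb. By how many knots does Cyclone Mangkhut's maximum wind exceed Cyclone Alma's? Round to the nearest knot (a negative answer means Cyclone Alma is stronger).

Cyclone Mangkhut: ΔP = 16; V ≈ 6 × 16^0.648 ≈ 36.18 kt.
Cyclone Alma: ΔP = 42; V ≈ 6 × 42^0.648 ≈ 67.61 kt.
Difference ≈ 36.18 − 67.61 = -31.43 → -31 kt.

-31 kt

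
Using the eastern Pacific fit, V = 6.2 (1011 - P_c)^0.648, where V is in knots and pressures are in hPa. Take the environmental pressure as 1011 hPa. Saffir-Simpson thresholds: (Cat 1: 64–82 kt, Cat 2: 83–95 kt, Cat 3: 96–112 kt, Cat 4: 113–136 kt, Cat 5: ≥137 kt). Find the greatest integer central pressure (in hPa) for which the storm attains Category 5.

Category 5 begins at V = 137 kt.
Required ΔP = (137/6.2)^(1/0.648) = 22.097^1.543 ≈ 118.74 hPa.
P_c ≤ 1011 − 118.74 = 892.26, so the highest integer P_c is 892 hPa.

892 hPa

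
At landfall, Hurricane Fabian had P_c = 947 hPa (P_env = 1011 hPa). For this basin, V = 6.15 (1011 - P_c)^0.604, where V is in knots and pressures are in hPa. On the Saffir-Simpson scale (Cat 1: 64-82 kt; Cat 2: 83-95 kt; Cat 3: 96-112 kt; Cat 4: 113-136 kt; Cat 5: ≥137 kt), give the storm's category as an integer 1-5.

ΔP = 1011 − 947 = 64 hPa.
V ≈ 6.15 × 64^0.604 = 6.15 × 12.33 ≈ 76 kt.
76 kt falls in the Category 1 band.

1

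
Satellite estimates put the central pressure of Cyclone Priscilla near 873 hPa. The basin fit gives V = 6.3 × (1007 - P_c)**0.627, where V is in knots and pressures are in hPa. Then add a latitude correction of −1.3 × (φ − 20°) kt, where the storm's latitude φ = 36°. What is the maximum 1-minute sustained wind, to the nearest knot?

ΔP = 1007 − 873 = 134 hPa.
134^0.627 ≈ 21.562.
V ≈ 6.3 × 21.562 ≈ 135.8 kt.
Latitude correction: −1.3 × (36 − 20) = -20.8 kt.
Corrected V ≈ 115 kt → 115 kt.

115 kt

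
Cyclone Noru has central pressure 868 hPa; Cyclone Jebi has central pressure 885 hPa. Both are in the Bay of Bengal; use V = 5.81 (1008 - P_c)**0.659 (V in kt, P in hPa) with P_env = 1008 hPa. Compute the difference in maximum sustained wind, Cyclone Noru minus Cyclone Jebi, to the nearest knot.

12 kt

Cyclone Noru: ΔP = 140; V ≈ 5.81 × 140^0.659 ≈ 150.83 kt.
Cyclone Jebi: ΔP = 123; V ≈ 5.81 × 123^0.659 ≈ 138.49 kt.
Difference ≈ 150.83 − 138.49 = 12.34 → 12 kt.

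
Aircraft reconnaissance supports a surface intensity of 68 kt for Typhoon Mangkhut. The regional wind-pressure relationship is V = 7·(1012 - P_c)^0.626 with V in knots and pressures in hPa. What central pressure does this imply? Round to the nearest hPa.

974 hPa

ΔP = (V / 7)^(1/0.626) = (68/7)^1.597.
68/7 = 9.714; 9.714^1.597 ≈ 37.79 hPa.
P_c = 1012 − 37.79 = 974.21 ≈ 974 hPa.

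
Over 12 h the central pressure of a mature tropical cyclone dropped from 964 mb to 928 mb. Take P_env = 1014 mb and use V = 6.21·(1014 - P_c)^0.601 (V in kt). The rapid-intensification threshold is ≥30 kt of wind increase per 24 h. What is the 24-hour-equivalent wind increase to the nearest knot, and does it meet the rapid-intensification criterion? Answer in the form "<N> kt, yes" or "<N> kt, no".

50 kt, yes

V₁: ΔP = 50, V ≈ 6.21 × 50^0.601 ≈ 65.19 kt.
V₂: ΔP = 86, V ≈ 6.21 × 86^0.601 ≈ 90.31 kt.
ΔV over 12 h = 25.12 kt → 24 h equivalent = 25.12 × 24/12 ≈ 50.24 kt.
50 kt ≥ 30 kt ⇒ rapid intensification.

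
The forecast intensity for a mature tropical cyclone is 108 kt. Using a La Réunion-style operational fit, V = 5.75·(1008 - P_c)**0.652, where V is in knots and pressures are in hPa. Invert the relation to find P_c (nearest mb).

918 mb

ΔP = (V / 5.75)^(1/0.652) = (108/5.75)^1.534.
108/5.75 = 18.783; 18.783^1.534 ≈ 89.87 mb.
P_c = 1008 − 89.87 = 918.13 ≈ 918 mb.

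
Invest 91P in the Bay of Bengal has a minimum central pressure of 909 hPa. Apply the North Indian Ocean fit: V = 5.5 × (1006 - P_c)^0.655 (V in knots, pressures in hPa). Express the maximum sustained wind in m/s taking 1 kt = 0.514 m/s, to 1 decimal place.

56.6 m/s

ΔP = 1006 − 909 = 97 hPa.
V ≈ 5.5 × 97^0.655 = 5.5 × 20.014 ≈ 110.077 kt.
110.077 × 0.514 ≈ 56.58 m/s → 56.6 m/s.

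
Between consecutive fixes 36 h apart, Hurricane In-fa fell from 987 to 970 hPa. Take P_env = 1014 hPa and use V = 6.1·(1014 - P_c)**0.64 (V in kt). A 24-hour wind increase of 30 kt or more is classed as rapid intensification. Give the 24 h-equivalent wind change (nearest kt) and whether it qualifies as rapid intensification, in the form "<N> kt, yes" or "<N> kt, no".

V₁: ΔP = 27, V ≈ 6.1 × 27^0.64 ≈ 50.28 kt.
V₂: ΔP = 44, V ≈ 6.1 × 44^0.64 ≈ 68.73 kt.
ΔV over 36 h = 18.45 kt → 24 h equivalent = 18.45 × 24/36 ≈ 12.30 kt.
12 kt < 30 kt ⇒ not rapid intensification.

12 kt, no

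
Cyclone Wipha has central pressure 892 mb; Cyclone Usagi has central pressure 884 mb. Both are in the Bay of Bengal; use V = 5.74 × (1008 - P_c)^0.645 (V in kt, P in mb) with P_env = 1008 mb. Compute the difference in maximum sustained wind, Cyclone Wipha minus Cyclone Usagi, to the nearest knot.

-5 kt

Cyclone Wipha: ΔP = 116; V ≈ 5.74 × 116^0.645 ≈ 123.16 kt.
Cyclone Usagi: ΔP = 124; V ≈ 5.74 × 124^0.645 ≈ 128.58 kt.
Difference ≈ 123.16 − 128.58 = -5.42 → -5 kt.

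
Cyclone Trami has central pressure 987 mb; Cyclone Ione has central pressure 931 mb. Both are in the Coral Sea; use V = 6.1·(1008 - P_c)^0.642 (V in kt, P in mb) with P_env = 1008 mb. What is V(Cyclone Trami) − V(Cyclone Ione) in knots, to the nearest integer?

-56 kt

Cyclone Trami: ΔP = 21; V ≈ 6.1 × 21^0.642 ≈ 43.07 kt.
Cyclone Ione: ΔP = 77; V ≈ 6.1 × 77^0.642 ≈ 99.19 kt.
Difference ≈ 43.07 − 99.19 = -56.12 → -56 kt.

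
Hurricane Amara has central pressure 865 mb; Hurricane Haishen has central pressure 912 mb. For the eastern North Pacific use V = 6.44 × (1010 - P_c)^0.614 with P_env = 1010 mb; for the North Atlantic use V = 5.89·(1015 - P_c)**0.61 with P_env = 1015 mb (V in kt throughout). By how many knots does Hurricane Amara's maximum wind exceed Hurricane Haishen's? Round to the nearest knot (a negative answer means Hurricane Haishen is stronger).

Hurricane Amara: ΔP = 145; V ≈ 6.44 × 145^0.614 ≈ 136.76 kt.
Hurricane Haishen: ΔP = 103; V ≈ 5.89 × 103^0.61 ≈ 99.53 kt.
Difference ≈ 136.76 − 99.53 = 37.23 → 37 kt.

37 kt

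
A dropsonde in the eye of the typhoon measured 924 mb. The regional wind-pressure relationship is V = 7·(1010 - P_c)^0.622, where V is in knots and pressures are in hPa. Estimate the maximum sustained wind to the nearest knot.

112 kt

ΔP = 1010 − 924 = 86 mb.
86^0.622 ≈ 15.968.
V ≈ 7 × 15.968 ≈ 111.8 kt.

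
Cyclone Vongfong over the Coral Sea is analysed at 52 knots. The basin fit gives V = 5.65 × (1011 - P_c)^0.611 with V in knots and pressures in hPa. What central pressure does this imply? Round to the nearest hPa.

ΔP = (V / 5.65)^(1/0.611) = (52/5.65)^1.637.
52/5.65 = 9.204; 9.204^1.637 ≈ 37.82 hPa.
P_c = 1011 − 37.82 = 973.18 ≈ 973 hPa.

973 hPa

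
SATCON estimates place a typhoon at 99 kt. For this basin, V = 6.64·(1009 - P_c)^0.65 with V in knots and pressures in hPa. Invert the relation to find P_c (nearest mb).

ΔP = (V / 6.64)^(1/0.65) = (99/6.64)^1.538.
99/6.64 = 14.910; 14.910^1.538 ≈ 63.88 mb.
P_c = 1009 − 63.88 = 945.12 ≈ 945 mb.

945 mb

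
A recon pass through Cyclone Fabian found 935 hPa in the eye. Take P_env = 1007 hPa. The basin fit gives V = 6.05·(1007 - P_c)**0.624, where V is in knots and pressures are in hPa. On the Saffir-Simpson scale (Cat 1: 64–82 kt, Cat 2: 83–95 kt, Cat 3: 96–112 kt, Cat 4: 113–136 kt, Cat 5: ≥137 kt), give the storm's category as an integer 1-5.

ΔP = 1007 − 935 = 72 hPa.
V ≈ 6.05 × 72^0.624 = 6.05 × 14.42 ≈ 87 kt.
87 kt falls in the Category 2 band.

2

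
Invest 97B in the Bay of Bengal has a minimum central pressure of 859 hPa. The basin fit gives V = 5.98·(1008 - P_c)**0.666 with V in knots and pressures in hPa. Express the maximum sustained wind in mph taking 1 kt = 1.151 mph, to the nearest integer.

193 mph

ΔP = 1008 − 859 = 149 hPa.
V ≈ 5.98 × 149^0.666 = 5.98 × 28.012 ≈ 167.511 kt.
167.511 × 1.151 ≈ 192.81 mph → 193 mph.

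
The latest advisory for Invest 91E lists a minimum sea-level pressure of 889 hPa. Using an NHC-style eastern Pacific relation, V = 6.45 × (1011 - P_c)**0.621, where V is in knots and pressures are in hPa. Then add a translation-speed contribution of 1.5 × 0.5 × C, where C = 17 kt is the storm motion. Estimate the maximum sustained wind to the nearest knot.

140 kt

ΔP = 1011 − 889 = 122 hPa.
122^0.621 ≈ 19.753.
V ≈ 6.45 × 19.753 ≈ 127.4 kt.
Translation term: 1.5 × 0.5 × 17 = 12.75 kt.
Corrected V ≈ 140.15 kt → 140 kt.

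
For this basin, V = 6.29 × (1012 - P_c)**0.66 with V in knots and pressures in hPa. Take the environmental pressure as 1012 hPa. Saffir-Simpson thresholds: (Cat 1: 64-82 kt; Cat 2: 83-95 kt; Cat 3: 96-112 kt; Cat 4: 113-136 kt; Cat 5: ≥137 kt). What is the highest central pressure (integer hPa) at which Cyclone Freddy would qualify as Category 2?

Category 2 begins at V = 83 kt.
Required ΔP = (83/6.29)^(1/0.66) = 13.196^1.515 ≈ 49.84 hPa.
P_c ≤ 1012 − 49.84 = 962.16, so the highest integer P_c is 962 hPa.

962 hPa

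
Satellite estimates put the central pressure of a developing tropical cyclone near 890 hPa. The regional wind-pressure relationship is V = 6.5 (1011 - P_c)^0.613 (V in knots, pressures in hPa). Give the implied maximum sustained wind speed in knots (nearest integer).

ΔP = 1011 − 890 = 121 hPa.
121^0.613 ≈ 18.912.
V ≈ 6.5 × 18.912 ≈ 122.9 kt.

123 kt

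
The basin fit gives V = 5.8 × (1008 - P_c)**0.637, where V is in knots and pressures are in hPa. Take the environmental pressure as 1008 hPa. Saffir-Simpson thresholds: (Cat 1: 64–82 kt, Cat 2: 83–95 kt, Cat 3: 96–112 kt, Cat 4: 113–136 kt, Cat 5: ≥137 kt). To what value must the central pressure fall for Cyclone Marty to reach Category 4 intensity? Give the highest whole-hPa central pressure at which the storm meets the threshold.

Category 4 begins at V = 113 kt.
Required ΔP = (113/5.8)^(1/0.637) = 19.483^1.570 ≈ 105.82 hPa.
P_c ≤ 1008 − 105.82 = 902.18, so the highest integer P_c is 902 hPa.

902 hPa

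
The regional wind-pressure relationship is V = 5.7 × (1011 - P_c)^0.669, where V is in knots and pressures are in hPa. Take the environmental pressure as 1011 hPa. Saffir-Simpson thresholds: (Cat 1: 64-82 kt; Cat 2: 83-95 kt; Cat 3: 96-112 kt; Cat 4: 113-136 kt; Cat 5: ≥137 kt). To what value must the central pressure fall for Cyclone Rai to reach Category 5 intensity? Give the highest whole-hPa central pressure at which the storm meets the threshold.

895 hPa

Category 5 begins at V = 137 kt.
Required ΔP = (137/5.7)^(1/0.669) = 24.035^1.495 ≈ 115.89 hPa.
P_c ≤ 1011 − 115.89 = 895.11, so the highest integer P_c is 895 hPa.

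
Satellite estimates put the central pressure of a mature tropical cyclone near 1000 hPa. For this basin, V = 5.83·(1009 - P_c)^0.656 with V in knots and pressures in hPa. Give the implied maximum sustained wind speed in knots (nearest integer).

ΔP = 1009 − 1000 = 9 hPa.
9^0.656 ≈ 4.227.
V ≈ 5.83 × 4.227 ≈ 24.6 kt.

25 kt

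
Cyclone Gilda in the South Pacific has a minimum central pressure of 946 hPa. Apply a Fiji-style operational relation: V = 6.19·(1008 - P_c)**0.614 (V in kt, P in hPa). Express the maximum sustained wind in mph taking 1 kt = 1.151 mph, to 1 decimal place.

ΔP = 1008 − 946 = 62 hPa.
V ≈ 6.19 × 62^0.614 = 6.19 × 12.605 ≈ 78.022 kt.
78.022 × 1.151 ≈ 89.80 mph → 89.8 mph.

89.8 mph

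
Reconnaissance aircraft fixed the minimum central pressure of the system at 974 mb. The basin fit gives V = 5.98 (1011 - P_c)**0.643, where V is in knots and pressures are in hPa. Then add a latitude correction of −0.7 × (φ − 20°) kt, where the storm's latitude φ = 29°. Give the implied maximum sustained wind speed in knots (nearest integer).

ΔP = 1011 − 974 = 37 mb.
37^0.643 ≈ 10.194.
V ≈ 5.98 × 10.194 ≈ 61.0 kt.
Latitude correction: −0.7 × (29 − 20) = -6.3 kt.
Corrected V ≈ 54.7 kt → 55 kt.

55 kt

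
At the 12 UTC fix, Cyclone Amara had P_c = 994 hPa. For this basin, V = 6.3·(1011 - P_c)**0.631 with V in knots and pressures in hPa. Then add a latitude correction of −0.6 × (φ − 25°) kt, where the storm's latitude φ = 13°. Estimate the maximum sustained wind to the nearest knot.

45 kt

ΔP = 1011 − 994 = 17 hPa.
17^0.631 ≈ 5.976.
V ≈ 6.3 × 5.976 ≈ 37.6 kt.
Latitude correction: −0.6 × (13 − 25) = 7.2 kt.
Corrected V ≈ 44.8 kt → 45 kt.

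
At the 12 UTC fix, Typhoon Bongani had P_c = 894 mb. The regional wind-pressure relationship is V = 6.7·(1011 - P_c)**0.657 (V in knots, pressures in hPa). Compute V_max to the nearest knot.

153 kt

ΔP = 1011 − 894 = 117 mb.
117^0.657 ≈ 22.845.
V ≈ 6.7 × 22.845 ≈ 153.1 kt.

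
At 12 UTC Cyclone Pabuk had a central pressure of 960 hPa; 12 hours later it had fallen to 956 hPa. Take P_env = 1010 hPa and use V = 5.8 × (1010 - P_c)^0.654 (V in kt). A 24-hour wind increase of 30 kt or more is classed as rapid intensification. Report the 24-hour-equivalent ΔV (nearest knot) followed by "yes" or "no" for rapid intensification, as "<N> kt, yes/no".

V₁: ΔP = 50, V ≈ 5.8 × 50^0.654 ≈ 74.91 kt.
V₂: ΔP = 54, V ≈ 5.8 × 54^0.654 ≈ 78.78 kt.
ΔV over 12 h = 3.87 kt → 24 h equivalent = 3.87 × 24/12 ≈ 7.74 kt.
8 kt < 30 kt ⇒ not rapid intensification.

8 kt, no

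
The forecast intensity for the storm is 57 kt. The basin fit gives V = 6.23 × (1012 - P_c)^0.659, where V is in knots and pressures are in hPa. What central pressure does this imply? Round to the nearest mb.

ΔP = (V / 6.23)^(1/0.659) = (57/6.23)^1.517.
57/6.23 = 9.149; 9.149^1.517 ≈ 28.76 mb.
P_c = 1012 − 28.76 = 983.24 ≈ 983 mb.

983 mb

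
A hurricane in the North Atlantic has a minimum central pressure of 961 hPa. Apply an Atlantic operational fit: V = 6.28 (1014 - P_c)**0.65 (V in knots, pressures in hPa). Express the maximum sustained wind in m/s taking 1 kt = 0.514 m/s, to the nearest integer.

ΔP = 1014 − 961 = 53 hPa.
V ≈ 6.28 × 53^0.65 = 6.28 × 13.206 ≈ 82.935 kt.
82.935 × 0.514 ≈ 42.63 m/s → 43 m/s.

43 m/s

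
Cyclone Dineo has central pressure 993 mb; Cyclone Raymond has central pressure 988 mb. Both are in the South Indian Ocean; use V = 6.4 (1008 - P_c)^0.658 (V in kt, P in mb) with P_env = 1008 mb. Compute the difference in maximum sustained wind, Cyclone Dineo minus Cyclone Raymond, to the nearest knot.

Cyclone Dineo: ΔP = 15; V ≈ 6.4 × 15^0.658 ≈ 38.02 kt.
Cyclone Raymond: ΔP = 20; V ≈ 6.4 × 20^0.658 ≈ 45.95 kt.
Difference ≈ 38.02 − 45.95 = -7.93 → -8 kt.

-8 kt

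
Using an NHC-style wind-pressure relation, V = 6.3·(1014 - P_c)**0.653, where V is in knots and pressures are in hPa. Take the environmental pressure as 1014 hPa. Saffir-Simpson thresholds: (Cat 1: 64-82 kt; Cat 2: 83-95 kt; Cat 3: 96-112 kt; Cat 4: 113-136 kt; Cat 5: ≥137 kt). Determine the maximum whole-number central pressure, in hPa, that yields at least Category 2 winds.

962 hPa

Category 2 begins at V = 83 kt.
Required ΔP = (83/6.3)^(1/0.653) = 13.175^1.531 ≈ 51.85 hPa.
P_c ≤ 1014 − 51.85 = 962.15, so the highest integer P_c is 962 hPa.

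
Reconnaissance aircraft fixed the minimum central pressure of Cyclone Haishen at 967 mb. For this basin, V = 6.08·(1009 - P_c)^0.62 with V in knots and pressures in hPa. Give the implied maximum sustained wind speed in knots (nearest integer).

ΔP = 1009 − 967 = 42 mb.
42^0.62 ≈ 10.149.
V ≈ 6.08 × 10.149 ≈ 61.7 kt.

62 kt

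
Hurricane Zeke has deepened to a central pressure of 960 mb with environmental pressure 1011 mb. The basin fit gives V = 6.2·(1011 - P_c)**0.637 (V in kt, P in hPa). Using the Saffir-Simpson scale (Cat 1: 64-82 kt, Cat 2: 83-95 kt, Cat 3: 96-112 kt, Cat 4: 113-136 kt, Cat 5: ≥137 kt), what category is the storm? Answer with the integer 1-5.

1

ΔP = 1011 − 960 = 51 mb.
V ≈ 6.2 × 51^0.637 = 6.2 × 12.24 ≈ 76 kt.
76 kt falls in the Category 1 band.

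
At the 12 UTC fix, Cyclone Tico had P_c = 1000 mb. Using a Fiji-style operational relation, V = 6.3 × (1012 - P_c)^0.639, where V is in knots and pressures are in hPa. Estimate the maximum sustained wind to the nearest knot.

ΔP = 1012 − 1000 = 12 mb.
12^0.639 ≈ 4.893.
V ≈ 6.3 × 4.893 ≈ 30.8 kt.

31 kt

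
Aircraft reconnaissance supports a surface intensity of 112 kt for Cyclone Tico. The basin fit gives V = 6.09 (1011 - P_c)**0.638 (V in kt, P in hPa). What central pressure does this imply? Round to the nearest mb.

ΔP = (V / 6.09)^(1/0.638) = (112/6.09)^1.567.
112/6.09 = 18.391; 18.391^1.567 ≈ 95.97 mb.
P_c = 1011 − 95.97 = 915.03 ≈ 915 mb.

915 mb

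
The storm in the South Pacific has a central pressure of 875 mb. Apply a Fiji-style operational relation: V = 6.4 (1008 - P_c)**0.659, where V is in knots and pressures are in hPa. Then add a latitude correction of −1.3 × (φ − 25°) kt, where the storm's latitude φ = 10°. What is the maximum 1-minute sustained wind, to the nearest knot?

180 kt

ΔP = 1008 − 875 = 133 mb.
133^0.659 ≈ 25.097.
V ≈ 6.4 × 25.097 ≈ 160.6 kt.
Latitude correction: −1.3 × (10 − 25) = 19.5 kt.
Corrected V ≈ 180.1 kt → 180 kt.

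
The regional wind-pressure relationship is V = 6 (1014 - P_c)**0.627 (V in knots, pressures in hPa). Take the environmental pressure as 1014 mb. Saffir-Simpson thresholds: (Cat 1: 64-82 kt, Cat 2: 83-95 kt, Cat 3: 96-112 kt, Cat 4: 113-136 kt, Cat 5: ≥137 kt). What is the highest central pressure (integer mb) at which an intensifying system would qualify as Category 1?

Category 1 begins at V = 64 kt.
Required ΔP = (64/6)^(1/0.627) = 10.667^1.595 ≈ 43.61 mb.
P_c ≤ 1014 − 43.61 = 970.39, so the highest integer P_c is 970 mb.

970 mb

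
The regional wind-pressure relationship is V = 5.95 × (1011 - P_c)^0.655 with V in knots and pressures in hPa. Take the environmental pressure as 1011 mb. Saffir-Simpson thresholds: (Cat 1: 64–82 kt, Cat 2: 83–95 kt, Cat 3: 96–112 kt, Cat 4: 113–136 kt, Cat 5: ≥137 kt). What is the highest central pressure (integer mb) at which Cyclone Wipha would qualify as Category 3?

941 mb

Category 3 begins at V = 96 kt.
Required ΔP = (96/5.95)^(1/0.655) = 16.134^1.527 ≈ 69.81 mb.
P_c ≤ 1011 − 69.81 = 941.19, so the highest integer P_c is 941 mb.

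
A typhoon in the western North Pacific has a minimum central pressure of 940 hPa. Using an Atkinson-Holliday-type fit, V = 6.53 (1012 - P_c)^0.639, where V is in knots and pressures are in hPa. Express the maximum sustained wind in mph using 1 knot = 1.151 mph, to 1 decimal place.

ΔP = 1012 − 940 = 72 hPa.
V ≈ 6.53 × 72^0.639 = 6.53 × 15.376 ≈ 100.403 kt.
100.403 × 1.151 ≈ 115.56 mph → 115.6 mph.

115.6 mph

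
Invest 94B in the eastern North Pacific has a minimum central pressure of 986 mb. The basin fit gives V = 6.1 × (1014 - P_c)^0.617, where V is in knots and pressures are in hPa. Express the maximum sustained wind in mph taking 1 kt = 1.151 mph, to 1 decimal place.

ΔP = 1014 − 986 = 28 mb.
V ≈ 6.1 × 28^0.617 = 6.1 × 7.814 ≈ 47.668 kt.
47.668 × 1.151 ≈ 54.87 mph → 54.9 mph.

54.9 mph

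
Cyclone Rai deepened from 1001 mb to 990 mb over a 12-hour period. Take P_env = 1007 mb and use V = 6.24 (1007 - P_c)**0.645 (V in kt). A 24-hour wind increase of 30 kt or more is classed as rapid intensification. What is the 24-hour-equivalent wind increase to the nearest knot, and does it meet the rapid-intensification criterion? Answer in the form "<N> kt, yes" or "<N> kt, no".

38 kt, yes

V₁: ΔP = 6, V ≈ 6.24 × 6^0.645 ≈ 19.82 kt.
V₂: ΔP = 17, V ≈ 6.24 × 17^0.645 ≈ 38.80 kt.
ΔV over 12 h = 18.98 kt → 24 h equivalent = 18.98 × 24/12 ≈ 37.96 kt.
38 kt ≥ 30 kt ⇒ rapid intensification.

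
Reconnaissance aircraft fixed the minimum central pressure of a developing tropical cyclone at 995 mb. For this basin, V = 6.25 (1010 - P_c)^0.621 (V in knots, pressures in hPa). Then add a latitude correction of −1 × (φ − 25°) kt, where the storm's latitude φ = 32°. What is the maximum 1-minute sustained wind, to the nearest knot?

27 kt

ΔP = 1010 − 995 = 15 mb.
15^0.621 ≈ 5.375.
V ≈ 6.25 × 5.375 ≈ 33.6 kt.
Latitude correction: −1 × (32 − 25) = -7 kt.
Corrected V ≈ 26.6 kt → 27 kt.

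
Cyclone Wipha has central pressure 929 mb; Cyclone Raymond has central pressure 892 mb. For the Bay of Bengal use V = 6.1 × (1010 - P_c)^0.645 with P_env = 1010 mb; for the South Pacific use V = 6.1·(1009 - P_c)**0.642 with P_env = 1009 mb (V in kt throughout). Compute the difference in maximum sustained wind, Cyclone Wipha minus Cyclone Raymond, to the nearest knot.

-26 kt

Cyclone Wipha: ΔP = 81; V ≈ 6.1 × 81^0.645 ≈ 103.83 kt.
Cyclone Raymond: ΔP = 117; V ≈ 6.1 × 117^0.642 ≈ 129.75 kt.
Difference ≈ 103.83 − 129.75 = -25.92 → -26 kt.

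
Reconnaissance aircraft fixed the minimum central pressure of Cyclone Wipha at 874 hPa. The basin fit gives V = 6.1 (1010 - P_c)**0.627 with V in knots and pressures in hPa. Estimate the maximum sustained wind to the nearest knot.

ΔP = 1010 − 874 = 136 hPa.
136^0.627 ≈ 21.764.
V ≈ 6.1 × 21.764 ≈ 132.8 kt.

133 kt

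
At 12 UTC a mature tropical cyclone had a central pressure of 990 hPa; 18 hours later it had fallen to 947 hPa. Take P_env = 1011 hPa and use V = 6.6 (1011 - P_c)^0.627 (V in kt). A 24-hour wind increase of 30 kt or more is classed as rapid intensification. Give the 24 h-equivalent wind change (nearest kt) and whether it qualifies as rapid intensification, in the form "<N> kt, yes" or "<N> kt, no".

60 kt, yes

V₁: ΔP = 21, V ≈ 6.6 × 21^0.627 ≈ 44.52 kt.
V₂: ΔP = 64, V ≈ 6.6 × 64^0.627 ≈ 89.54 kt.
ΔV over 18 h = 45.02 kt → 24 h equivalent = 45.02 × 24/18 ≈ 60.03 kt.
60 kt ≥ 30 kt ⇒ rapid intensification.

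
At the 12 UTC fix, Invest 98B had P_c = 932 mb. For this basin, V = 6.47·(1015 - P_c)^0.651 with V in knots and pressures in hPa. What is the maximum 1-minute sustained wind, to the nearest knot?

115 kt

ΔP = 1015 − 932 = 83 mb.
83^0.651 ≈ 17.755.
V ≈ 6.47 × 17.755 ≈ 114.9 kt.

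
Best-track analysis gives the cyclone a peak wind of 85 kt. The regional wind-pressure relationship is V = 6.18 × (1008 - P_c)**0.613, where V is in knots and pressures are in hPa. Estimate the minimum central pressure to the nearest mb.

936 mb

ΔP = (V / 6.18)^(1/0.613) = (85/6.18)^1.631.
85/6.18 = 13.754; 13.754^1.631 ≈ 71.97 mb.
P_c = 1008 − 71.97 = 936.03 ≈ 936 mb.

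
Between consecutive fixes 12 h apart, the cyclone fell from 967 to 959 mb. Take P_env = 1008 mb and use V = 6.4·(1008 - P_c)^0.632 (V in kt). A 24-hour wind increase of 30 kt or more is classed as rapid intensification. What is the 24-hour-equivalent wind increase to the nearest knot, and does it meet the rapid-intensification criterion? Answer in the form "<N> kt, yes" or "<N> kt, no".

16 kt, no

V₁: ΔP = 41, V ≈ 6.4 × 41^0.632 ≈ 66.91 kt.
V₂: ΔP = 49, V ≈ 6.4 × 49^0.632 ≈ 74.88 kt.
ΔV over 12 h = 7.97 kt → 24 h equivalent = 7.97 × 24/12 ≈ 15.94 kt.
16 kt < 30 kt ⇒ not rapid intensification.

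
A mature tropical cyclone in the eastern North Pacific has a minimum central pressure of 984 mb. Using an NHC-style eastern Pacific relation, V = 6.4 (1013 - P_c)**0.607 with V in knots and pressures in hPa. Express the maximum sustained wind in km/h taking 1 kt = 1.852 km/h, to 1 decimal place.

91.5 km/h

ΔP = 1013 − 984 = 29 mb.
V ≈ 6.4 × 29^0.607 = 6.4 × 7.721 ≈ 49.415 kt.
49.415 × 1.852 ≈ 91.52 km/h → 91.5 km/h.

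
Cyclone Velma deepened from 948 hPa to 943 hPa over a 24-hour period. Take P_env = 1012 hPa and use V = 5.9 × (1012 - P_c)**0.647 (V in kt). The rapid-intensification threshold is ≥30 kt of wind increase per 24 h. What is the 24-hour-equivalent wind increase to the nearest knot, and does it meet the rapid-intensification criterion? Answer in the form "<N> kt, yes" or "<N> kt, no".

4 kt, no

V₁: ΔP = 64, V ≈ 5.9 × 64^0.647 ≈ 86.99 kt.
V₂: ΔP = 69, V ≈ 5.9 × 69^0.647 ≈ 91.32 kt.
ΔV over 24 h = 4.33 kt → 24 h equivalent = 4.33 × 24/24 ≈ 4.33 kt.
4 kt < 30 kt ⇒ not rapid intensification.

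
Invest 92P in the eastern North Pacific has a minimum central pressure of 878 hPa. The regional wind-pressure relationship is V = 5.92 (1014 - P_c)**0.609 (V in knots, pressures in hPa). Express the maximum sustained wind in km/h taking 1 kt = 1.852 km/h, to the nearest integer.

ΔP = 1014 − 878 = 136 hPa.
V ≈ 5.92 × 136^0.609 = 5.92 × 19.922 ≈ 117.936 kt.
117.936 × 1.852 ≈ 218.42 km/h → 218 km/h.

218 km/h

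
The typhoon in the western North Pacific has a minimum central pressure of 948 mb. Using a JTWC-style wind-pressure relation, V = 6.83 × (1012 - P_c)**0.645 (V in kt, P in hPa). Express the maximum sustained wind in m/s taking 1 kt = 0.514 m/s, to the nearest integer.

ΔP = 1012 − 948 = 64 mb.
V ≈ 6.83 × 64^0.645 = 6.83 × 14.621 ≈ 99.864 kt.
99.864 × 0.514 ≈ 51.33 m/s → 51 m/s.

51 m/s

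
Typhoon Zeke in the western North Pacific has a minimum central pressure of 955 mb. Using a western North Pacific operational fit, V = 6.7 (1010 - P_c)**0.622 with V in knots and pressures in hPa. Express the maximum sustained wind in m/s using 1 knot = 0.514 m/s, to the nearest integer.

42 m/s

ΔP = 1010 − 955 = 55 mb.
V ≈ 6.7 × 55^0.622 = 6.7 × 12.092 ≈ 81.018 kt.
81.018 × 0.514 ≈ 41.64 m/s → 42 m/s.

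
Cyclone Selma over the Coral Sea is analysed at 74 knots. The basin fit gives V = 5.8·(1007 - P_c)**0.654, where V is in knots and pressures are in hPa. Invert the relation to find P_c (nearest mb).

958 mb

ΔP = (V / 5.8)^(1/0.654) = (74/5.8)^1.529.
74/5.8 = 12.759; 12.759^1.529 ≈ 49.07 mb.
P_c = 1007 − 49.07 = 957.93 ≈ 958 mb.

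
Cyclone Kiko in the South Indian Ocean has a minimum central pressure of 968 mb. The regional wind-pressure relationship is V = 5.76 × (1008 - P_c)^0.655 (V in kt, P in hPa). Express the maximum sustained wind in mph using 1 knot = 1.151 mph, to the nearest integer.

ΔP = 1008 − 968 = 40 mb.
V ≈ 5.76 × 40^0.655 = 5.76 × 11.203 ≈ 64.532 kt.
64.532 × 1.151 ≈ 74.28 mph → 74 mph.

74 mph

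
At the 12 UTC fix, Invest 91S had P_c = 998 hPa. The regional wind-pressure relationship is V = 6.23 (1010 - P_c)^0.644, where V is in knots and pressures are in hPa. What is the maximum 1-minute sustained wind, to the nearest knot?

ΔP = 1010 − 998 = 12 hPa.
12^0.644 ≈ 4.954.
V ≈ 6.23 × 4.954 ≈ 30.9 kt.

31 kt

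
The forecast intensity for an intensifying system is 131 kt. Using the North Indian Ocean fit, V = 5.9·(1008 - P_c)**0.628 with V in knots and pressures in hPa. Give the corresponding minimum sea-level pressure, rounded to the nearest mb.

ΔP = (V / 5.9)^(1/0.628) = (131/5.9)^1.592.
131/5.9 = 22.203; 22.203^1.592 ≈ 139.31 mb.
P_c = 1008 − 139.31 = 868.69 ≈ 869 mb.

869 mb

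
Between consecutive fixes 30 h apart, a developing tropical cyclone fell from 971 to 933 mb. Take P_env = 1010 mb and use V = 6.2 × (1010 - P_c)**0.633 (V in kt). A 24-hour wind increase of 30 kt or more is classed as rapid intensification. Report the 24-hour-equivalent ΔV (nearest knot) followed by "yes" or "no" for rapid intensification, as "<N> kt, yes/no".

V₁: ΔP = 39, V ≈ 6.2 × 39^0.633 ≈ 63.03 kt.
V₂: ΔP = 77, V ≈ 6.2 × 77^0.633 ≈ 96.95 kt.
ΔV over 30 h = 33.92 kt → 24 h equivalent = 33.92 × 24/30 ≈ 27.14 kt.
27 kt < 30 kt ⇒ not rapid intensification.

27 kt, no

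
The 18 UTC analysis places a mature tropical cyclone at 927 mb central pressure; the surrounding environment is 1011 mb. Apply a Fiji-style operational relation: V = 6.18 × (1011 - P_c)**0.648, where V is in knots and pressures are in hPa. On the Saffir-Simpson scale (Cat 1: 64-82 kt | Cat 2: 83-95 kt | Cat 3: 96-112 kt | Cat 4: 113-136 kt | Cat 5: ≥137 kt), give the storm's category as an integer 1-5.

ΔP = 1011 − 927 = 84 mb.
V ≈ 6.18 × 84^0.648 = 6.18 × 17.66 ≈ 109 kt.
109 kt falls in the Category 3 band.

3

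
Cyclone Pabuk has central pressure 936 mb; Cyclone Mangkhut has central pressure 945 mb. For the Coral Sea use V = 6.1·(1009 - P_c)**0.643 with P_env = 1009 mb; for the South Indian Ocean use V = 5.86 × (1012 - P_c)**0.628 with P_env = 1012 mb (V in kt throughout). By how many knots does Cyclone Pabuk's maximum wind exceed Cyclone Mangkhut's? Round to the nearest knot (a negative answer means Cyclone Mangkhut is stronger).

Cyclone Pabuk: ΔP = 73; V ≈ 6.1 × 73^0.643 ≈ 96.26 kt.
Cyclone Mangkhut: ΔP = 67; V ≈ 5.86 × 67^0.628 ≈ 82.16 kt.
Difference ≈ 96.26 − 82.16 = 14.10 → 14 kt.

14 kt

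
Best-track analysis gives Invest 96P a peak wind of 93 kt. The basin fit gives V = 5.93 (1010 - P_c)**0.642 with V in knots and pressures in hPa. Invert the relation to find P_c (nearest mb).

937 mb

ΔP = (V / 5.93)^(1/0.642) = (93/5.93)^1.558.
93/5.93 = 15.683; 15.683^1.558 ≈ 72.78 mb.
P_c = 1010 − 72.78 = 937.22 ≈ 937 mb.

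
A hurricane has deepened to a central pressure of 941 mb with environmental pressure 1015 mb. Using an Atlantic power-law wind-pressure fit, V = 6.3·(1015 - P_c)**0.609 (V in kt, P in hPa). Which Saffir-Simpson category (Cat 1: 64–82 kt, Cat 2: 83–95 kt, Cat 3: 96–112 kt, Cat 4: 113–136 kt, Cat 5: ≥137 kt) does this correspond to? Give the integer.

ΔP = 1015 − 941 = 74 mb.
V ≈ 6.3 × 74^0.609 = 6.3 × 13.75 ≈ 87 kt.
87 kt falls in the Category 2 band.

2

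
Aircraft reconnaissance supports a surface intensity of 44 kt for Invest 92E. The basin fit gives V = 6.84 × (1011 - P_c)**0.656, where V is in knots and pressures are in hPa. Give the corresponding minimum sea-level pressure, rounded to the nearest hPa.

994 hPa

ΔP = (V / 6.84)^(1/0.656) = (44/6.84)^1.524.
44/6.84 = 6.433; 6.433^1.524 ≈ 17.07 hPa.
P_c = 1011 − 17.07 = 993.93 ≈ 994 hPa.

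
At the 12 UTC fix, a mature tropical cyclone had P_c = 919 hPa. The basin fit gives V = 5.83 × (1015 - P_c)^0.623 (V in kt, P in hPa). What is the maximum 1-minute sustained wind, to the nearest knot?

ΔP = 1015 − 919 = 96 hPa.
96^0.623 ≈ 17.177.
V ≈ 5.83 × 17.177 ≈ 100.1 kt.

100 kt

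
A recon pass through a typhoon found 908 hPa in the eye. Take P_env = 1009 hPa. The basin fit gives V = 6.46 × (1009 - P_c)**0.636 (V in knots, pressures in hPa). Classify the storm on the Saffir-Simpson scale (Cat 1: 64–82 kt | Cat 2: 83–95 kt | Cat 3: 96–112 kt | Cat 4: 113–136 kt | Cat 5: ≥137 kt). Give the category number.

4

ΔP = 1009 − 908 = 101 hPa.
V ≈ 6.46 × 101^0.636 = 6.46 × 18.83 ≈ 122 kt.
122 kt falls in the Category 4 band.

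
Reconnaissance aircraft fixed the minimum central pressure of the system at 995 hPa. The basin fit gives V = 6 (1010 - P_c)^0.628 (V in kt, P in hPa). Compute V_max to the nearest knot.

ΔP = 1010 − 995 = 15 hPa.
15^0.628 ≈ 5.478.
V ≈ 6 × 5.478 ≈ 32.9 kt.

33 kt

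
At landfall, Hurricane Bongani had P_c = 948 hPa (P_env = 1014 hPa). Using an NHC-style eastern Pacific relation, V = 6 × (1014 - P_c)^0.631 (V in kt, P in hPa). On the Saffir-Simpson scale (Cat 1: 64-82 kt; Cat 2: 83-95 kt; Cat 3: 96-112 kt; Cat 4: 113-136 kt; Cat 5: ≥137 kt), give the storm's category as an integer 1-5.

ΔP = 1014 − 948 = 66 hPa.
V ≈ 6 × 66^0.631 = 6 × 14.06 ≈ 84 kt.
84 kt falls in the Category 2 band.

2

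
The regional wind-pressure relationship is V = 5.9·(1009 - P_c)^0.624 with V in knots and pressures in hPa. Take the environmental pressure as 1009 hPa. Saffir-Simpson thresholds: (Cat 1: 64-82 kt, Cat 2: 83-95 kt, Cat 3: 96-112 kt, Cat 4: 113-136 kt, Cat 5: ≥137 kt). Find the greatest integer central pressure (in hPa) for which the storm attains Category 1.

963 hPa

Category 1 begins at V = 64 kt.
Required ΔP = (64/5.9)^(1/0.624) = 10.847^1.603 ≈ 45.62 hPa.
P_c ≤ 1009 − 45.62 = 963.38, so the highest integer P_c is 963 hPa.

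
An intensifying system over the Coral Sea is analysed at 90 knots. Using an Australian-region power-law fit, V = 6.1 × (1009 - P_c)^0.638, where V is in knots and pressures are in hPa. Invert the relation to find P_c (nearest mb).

ΔP = (V / 6.1)^(1/0.638) = (90/6.1)^1.567.
90/6.1 = 14.754; 14.754^1.567 ≈ 67.94 mb.
P_c = 1009 − 67.94 = 941.06 ≈ 941 mb.

941 mb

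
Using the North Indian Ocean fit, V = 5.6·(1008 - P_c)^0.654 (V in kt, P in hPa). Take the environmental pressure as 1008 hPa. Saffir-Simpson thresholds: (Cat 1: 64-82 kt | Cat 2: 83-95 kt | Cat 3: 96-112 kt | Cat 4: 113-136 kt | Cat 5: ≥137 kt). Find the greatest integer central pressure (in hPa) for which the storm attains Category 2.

Category 2 begins at V = 83 kt.
Required ΔP = (83/5.6)^(1/0.654) = 14.821^1.529 ≈ 61.71 hPa.
P_c ≤ 1008 − 61.71 = 946.29, so the highest integer P_c is 946 hPa.

946 hPa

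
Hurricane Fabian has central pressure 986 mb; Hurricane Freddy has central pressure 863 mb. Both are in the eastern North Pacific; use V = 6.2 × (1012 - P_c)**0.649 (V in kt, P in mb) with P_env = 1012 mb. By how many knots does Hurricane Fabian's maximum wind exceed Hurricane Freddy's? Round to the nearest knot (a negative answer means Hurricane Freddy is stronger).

-108 kt

Hurricane Fabian: ΔP = 26; V ≈ 6.2 × 26^0.649 ≈ 51.37 kt.
Hurricane Freddy: ΔP = 149; V ≈ 6.2 × 149^0.649 ≈ 159.51 kt.
Difference ≈ 51.37 − 159.51 = -108.14 → -108 kt.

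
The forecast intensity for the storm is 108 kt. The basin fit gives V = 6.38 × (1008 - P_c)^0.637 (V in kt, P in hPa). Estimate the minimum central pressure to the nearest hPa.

ΔP = (V / 6.38)^(1/0.637) = (108/6.38)^1.570.
108/6.38 = 16.928; 16.928^1.570 ≈ 84.87 hPa.
P_c = 1008 − 84.87 = 923.13 ≈ 923 hPa.

923 hPa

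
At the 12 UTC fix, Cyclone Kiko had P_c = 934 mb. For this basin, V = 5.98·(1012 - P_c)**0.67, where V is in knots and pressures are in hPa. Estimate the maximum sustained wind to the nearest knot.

111 kt

ΔP = 1012 − 934 = 78 mb.
78^0.67 ≈ 18.523.
V ≈ 5.98 × 18.523 ≈ 110.8 kt.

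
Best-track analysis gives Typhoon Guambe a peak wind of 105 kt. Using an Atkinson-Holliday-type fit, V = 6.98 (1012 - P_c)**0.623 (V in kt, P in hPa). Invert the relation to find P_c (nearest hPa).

ΔP = (V / 6.98)^(1/0.623) = (105/6.98)^1.605.
105/6.98 = 15.043; 15.043^1.605 ≈ 77.59 hPa.
P_c = 1012 − 77.59 = 934.41 ≈ 934 hPa.

934 hPa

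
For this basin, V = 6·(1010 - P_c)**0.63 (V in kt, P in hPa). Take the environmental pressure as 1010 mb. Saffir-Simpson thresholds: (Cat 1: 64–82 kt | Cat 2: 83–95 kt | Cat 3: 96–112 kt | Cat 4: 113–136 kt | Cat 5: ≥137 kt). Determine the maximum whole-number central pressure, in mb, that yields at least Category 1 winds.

967 mb

Category 1 begins at V = 64 kt.
Required ΔP = (64/6)^(1/0.63) = 10.667^1.587 ≈ 42.83 mb.
P_c ≤ 1010 − 42.83 = 967.17, so the highest integer P_c is 967 mb.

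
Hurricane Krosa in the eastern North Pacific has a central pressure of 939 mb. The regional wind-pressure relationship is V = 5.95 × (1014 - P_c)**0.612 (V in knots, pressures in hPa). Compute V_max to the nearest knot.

84 kt

ΔP = 1014 − 939 = 75 mb.
75^0.612 ≈ 14.046.
V ≈ 5.95 × 14.046 ≈ 83.6 kt.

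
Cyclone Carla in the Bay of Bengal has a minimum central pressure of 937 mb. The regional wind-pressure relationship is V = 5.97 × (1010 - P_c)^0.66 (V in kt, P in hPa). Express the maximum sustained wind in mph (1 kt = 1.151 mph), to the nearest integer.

ΔP = 1010 − 937 = 73 mb.
V ≈ 5.97 × 73^0.66 = 5.97 × 16.974 ≈ 101.337 kt.
101.337 × 1.151 ≈ 116.64 mph → 117 mph.

117 mph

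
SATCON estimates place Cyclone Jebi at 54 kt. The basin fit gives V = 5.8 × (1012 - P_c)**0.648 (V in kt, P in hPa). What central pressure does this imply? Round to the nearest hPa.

981 hPa

ΔP = (V / 5.8)^(1/0.648) = (54/5.8)^1.543.
54/5.8 = 9.310; 9.310^1.543 ≈ 31.28 hPa.
P_c = 1012 − 31.28 = 980.72 ≈ 981 hPa.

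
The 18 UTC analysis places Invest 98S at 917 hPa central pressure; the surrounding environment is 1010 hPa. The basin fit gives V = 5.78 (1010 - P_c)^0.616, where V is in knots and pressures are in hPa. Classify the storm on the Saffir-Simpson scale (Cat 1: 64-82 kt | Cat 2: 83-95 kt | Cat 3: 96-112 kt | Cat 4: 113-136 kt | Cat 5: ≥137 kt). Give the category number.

2

ΔP = 1010 − 917 = 93 hPa.
V ≈ 5.78 × 93^0.616 = 5.78 × 16.31 ≈ 94 kt.
94 kt falls in the Category 2 band.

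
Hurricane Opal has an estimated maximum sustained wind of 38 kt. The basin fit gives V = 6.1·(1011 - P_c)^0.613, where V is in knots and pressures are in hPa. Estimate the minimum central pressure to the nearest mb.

ΔP = (V / 6.1)^(1/0.613) = (38/6.1)^1.631.
38/6.1 = 6.230; 6.230^1.631 ≈ 19.77 mb.
P_c = 1011 − 19.77 = 991.23 ≈ 991 mb.

991 mb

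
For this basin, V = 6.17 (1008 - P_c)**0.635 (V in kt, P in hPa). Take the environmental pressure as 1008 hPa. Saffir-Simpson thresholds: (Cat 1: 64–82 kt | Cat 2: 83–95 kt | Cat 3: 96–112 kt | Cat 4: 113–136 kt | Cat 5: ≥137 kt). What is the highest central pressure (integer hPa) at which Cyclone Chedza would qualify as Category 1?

Category 1 begins at V = 64 kt.
Required ΔP = (64/6.17)^(1/0.635) = 10.373^1.575 ≈ 39.80 hPa.
P_c ≤ 1008 − 39.80 = 968.20, so the highest integer P_c is 968 hPa.

968 hPa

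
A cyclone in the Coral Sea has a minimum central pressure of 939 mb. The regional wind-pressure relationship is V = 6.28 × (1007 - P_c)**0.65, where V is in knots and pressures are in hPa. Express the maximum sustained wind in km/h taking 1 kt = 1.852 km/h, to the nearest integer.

ΔP = 1007 − 939 = 68 mb.
V ≈ 6.28 × 68^0.65 = 6.28 × 15.529 ≈ 97.519 kt.
97.519 × 1.852 ≈ 180.61 km/h → 181 km/h.

181 km/h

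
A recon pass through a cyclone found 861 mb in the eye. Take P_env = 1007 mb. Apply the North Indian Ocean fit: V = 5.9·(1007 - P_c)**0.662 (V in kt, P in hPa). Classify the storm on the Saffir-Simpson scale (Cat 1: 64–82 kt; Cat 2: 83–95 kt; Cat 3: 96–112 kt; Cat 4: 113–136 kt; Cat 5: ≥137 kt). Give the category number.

ΔP = 1007 − 861 = 146 mb.
V ≈ 5.9 × 146^0.662 = 5.9 × 27.09 ≈ 160 kt.
160 kt falls in the Category 5 band.

5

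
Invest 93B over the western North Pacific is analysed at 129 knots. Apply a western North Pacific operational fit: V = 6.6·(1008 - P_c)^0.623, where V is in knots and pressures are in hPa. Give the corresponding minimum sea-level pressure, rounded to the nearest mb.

ΔP = (V / 6.6)^(1/0.623) = (129/6.6)^1.605.
129/6.6 = 19.545; 19.545^1.605 ≈ 118.11 mb.
P_c = 1008 − 118.11 = 889.89 ≈ 890 mb.

890 mb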